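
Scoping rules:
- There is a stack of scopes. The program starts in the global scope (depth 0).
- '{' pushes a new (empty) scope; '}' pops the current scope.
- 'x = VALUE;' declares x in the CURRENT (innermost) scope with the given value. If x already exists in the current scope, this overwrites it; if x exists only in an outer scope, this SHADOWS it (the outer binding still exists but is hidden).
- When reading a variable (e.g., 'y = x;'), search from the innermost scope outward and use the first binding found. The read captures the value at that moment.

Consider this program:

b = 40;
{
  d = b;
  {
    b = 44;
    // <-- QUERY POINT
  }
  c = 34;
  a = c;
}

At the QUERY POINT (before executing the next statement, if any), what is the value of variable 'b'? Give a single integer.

Answer: 44

Derivation:
Step 1: declare b=40 at depth 0
Step 2: enter scope (depth=1)
Step 3: declare d=(read b)=40 at depth 1
Step 4: enter scope (depth=2)
Step 5: declare b=44 at depth 2
Visible at query point: b=44 d=40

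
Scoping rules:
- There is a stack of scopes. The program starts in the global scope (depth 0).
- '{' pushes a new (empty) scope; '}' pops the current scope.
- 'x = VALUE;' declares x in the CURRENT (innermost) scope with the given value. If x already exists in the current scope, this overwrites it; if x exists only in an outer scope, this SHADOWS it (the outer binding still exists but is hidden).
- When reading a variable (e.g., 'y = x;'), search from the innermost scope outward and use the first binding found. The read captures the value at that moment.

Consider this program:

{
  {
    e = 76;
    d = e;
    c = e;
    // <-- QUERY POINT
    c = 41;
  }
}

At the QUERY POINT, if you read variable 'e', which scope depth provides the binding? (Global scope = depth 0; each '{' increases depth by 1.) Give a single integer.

Step 1: enter scope (depth=1)
Step 2: enter scope (depth=2)
Step 3: declare e=76 at depth 2
Step 4: declare d=(read e)=76 at depth 2
Step 5: declare c=(read e)=76 at depth 2
Visible at query point: c=76 d=76 e=76

Answer: 2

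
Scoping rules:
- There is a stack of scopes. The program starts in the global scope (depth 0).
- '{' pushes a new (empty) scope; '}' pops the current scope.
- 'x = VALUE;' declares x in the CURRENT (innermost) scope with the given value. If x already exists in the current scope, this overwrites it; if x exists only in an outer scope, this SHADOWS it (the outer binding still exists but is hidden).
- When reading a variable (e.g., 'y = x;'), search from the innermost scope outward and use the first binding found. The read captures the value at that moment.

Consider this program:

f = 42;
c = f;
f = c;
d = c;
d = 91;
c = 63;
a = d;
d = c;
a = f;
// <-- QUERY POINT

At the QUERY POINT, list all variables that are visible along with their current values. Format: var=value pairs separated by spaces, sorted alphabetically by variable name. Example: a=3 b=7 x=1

Step 1: declare f=42 at depth 0
Step 2: declare c=(read f)=42 at depth 0
Step 3: declare f=(read c)=42 at depth 0
Step 4: declare d=(read c)=42 at depth 0
Step 5: declare d=91 at depth 0
Step 6: declare c=63 at depth 0
Step 7: declare a=(read d)=91 at depth 0
Step 8: declare d=(read c)=63 at depth 0
Step 9: declare a=(read f)=42 at depth 0
Visible at query point: a=42 c=63 d=63 f=42

Answer: a=42 c=63 d=63 f=42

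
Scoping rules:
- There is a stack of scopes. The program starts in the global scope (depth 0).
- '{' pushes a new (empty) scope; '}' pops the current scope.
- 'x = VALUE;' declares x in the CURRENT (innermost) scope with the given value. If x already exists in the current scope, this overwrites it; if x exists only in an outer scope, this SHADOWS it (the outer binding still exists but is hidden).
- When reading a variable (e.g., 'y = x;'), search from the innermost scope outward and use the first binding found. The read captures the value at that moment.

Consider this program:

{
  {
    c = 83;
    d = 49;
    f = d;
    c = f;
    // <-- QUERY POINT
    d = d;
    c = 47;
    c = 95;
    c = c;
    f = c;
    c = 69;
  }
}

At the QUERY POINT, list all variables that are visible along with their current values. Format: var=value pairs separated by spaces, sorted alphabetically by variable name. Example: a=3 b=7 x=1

Step 1: enter scope (depth=1)
Step 2: enter scope (depth=2)
Step 3: declare c=83 at depth 2
Step 4: declare d=49 at depth 2
Step 5: declare f=(read d)=49 at depth 2
Step 6: declare c=(read f)=49 at depth 2
Visible at query point: c=49 d=49 f=49

Answer: c=49 d=49 f=49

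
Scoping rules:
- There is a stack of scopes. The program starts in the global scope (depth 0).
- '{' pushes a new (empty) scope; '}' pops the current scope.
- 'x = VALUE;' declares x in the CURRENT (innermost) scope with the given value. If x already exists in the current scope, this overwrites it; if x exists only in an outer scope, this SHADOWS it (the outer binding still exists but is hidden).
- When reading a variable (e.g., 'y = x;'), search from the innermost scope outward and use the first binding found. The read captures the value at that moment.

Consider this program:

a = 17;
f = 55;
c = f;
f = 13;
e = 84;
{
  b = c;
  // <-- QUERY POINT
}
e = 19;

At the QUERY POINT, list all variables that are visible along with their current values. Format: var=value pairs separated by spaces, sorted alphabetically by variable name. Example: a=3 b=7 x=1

Answer: a=17 b=55 c=55 e=84 f=13

Derivation:
Step 1: declare a=17 at depth 0
Step 2: declare f=55 at depth 0
Step 3: declare c=(read f)=55 at depth 0
Step 4: declare f=13 at depth 0
Step 5: declare e=84 at depth 0
Step 6: enter scope (depth=1)
Step 7: declare b=(read c)=55 at depth 1
Visible at query point: a=17 b=55 c=55 e=84 f=13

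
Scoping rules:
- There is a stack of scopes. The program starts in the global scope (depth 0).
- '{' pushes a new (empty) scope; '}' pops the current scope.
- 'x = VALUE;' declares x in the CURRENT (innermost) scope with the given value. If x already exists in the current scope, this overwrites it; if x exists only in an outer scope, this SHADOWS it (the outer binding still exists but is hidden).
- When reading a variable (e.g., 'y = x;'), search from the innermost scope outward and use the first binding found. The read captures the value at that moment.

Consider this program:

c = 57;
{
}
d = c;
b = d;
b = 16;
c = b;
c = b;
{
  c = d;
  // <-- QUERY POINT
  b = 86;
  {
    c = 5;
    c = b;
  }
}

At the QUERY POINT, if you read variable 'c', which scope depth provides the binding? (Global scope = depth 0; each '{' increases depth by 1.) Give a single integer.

Step 1: declare c=57 at depth 0
Step 2: enter scope (depth=1)
Step 3: exit scope (depth=0)
Step 4: declare d=(read c)=57 at depth 0
Step 5: declare b=(read d)=57 at depth 0
Step 6: declare b=16 at depth 0
Step 7: declare c=(read b)=16 at depth 0
Step 8: declare c=(read b)=16 at depth 0
Step 9: enter scope (depth=1)
Step 10: declare c=(read d)=57 at depth 1
Visible at query point: b=16 c=57 d=57

Answer: 1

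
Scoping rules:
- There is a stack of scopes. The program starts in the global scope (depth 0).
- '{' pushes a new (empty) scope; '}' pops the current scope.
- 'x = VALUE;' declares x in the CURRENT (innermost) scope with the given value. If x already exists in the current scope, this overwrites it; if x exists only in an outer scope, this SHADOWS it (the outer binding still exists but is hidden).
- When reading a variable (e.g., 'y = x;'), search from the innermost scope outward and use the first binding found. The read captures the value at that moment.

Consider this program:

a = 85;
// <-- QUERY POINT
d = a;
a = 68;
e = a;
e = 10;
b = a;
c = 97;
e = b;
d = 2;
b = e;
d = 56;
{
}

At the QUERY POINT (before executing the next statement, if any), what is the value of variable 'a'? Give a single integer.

Step 1: declare a=85 at depth 0
Visible at query point: a=85

Answer: 85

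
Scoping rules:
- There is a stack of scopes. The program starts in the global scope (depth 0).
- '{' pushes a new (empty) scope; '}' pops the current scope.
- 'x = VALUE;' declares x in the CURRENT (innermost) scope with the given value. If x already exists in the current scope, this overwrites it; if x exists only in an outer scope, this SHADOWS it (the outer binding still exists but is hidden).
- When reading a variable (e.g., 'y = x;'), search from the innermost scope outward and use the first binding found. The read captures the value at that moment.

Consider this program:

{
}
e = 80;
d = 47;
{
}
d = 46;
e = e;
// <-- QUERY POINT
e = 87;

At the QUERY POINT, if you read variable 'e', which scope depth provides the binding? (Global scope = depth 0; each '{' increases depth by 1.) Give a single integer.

Answer: 0

Derivation:
Step 1: enter scope (depth=1)
Step 2: exit scope (depth=0)
Step 3: declare e=80 at depth 0
Step 4: declare d=47 at depth 0
Step 5: enter scope (depth=1)
Step 6: exit scope (depth=0)
Step 7: declare d=46 at depth 0
Step 8: declare e=(read e)=80 at depth 0
Visible at query point: d=46 e=80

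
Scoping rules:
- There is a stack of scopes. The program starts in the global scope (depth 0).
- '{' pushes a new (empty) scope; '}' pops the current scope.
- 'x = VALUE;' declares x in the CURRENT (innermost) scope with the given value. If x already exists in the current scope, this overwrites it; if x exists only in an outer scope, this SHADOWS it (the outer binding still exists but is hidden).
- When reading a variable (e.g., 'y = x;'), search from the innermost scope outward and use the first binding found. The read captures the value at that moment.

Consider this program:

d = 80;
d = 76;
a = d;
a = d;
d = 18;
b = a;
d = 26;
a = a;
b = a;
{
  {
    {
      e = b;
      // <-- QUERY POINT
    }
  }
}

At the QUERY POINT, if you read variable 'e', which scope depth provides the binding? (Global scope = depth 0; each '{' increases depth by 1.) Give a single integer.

Step 1: declare d=80 at depth 0
Step 2: declare d=76 at depth 0
Step 3: declare a=(read d)=76 at depth 0
Step 4: declare a=(read d)=76 at depth 0
Step 5: declare d=18 at depth 0
Step 6: declare b=(read a)=76 at depth 0
Step 7: declare d=26 at depth 0
Step 8: declare a=(read a)=76 at depth 0
Step 9: declare b=(read a)=76 at depth 0
Step 10: enter scope (depth=1)
Step 11: enter scope (depth=2)
Step 12: enter scope (depth=3)
Step 13: declare e=(read b)=76 at depth 3
Visible at query point: a=76 b=76 d=26 e=76

Answer: 3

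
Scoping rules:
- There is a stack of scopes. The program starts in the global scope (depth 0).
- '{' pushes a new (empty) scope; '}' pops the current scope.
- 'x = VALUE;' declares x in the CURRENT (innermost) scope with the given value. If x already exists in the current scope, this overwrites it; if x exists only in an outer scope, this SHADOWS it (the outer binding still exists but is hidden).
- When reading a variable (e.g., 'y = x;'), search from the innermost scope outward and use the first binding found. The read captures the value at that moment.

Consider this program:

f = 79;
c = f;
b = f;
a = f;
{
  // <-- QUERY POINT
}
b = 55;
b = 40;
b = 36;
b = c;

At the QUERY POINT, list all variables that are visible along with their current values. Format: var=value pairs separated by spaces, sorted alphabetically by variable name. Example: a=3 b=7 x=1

Answer: a=79 b=79 c=79 f=79

Derivation:
Step 1: declare f=79 at depth 0
Step 2: declare c=(read f)=79 at depth 0
Step 3: declare b=(read f)=79 at depth 0
Step 4: declare a=(read f)=79 at depth 0
Step 5: enter scope (depth=1)
Visible at query point: a=79 b=79 c=79 f=79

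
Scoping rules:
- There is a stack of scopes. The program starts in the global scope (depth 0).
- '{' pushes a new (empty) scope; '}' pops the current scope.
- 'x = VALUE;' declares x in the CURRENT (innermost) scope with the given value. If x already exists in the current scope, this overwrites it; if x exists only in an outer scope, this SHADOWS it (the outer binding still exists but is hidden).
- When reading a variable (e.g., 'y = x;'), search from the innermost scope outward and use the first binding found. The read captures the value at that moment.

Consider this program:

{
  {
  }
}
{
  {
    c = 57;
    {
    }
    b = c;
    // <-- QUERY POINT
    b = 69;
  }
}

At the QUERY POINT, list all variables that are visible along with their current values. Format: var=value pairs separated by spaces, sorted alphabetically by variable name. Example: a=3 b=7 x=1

Answer: b=57 c=57

Derivation:
Step 1: enter scope (depth=1)
Step 2: enter scope (depth=2)
Step 3: exit scope (depth=1)
Step 4: exit scope (depth=0)
Step 5: enter scope (depth=1)
Step 6: enter scope (depth=2)
Step 7: declare c=57 at depth 2
Step 8: enter scope (depth=3)
Step 9: exit scope (depth=2)
Step 10: declare b=(read c)=57 at depth 2
Visible at query point: b=57 c=57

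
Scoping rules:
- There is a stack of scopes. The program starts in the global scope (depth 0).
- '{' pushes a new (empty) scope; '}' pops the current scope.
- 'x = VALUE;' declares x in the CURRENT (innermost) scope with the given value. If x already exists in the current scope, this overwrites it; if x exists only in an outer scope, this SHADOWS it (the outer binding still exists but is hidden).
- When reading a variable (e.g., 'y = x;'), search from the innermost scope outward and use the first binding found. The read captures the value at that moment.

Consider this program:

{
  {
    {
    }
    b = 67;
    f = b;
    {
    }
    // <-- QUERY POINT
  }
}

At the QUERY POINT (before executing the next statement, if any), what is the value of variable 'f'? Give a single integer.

Step 1: enter scope (depth=1)
Step 2: enter scope (depth=2)
Step 3: enter scope (depth=3)
Step 4: exit scope (depth=2)
Step 5: declare b=67 at depth 2
Step 6: declare f=(read b)=67 at depth 2
Step 7: enter scope (depth=3)
Step 8: exit scope (depth=2)
Visible at query point: b=67 f=67

Answer: 67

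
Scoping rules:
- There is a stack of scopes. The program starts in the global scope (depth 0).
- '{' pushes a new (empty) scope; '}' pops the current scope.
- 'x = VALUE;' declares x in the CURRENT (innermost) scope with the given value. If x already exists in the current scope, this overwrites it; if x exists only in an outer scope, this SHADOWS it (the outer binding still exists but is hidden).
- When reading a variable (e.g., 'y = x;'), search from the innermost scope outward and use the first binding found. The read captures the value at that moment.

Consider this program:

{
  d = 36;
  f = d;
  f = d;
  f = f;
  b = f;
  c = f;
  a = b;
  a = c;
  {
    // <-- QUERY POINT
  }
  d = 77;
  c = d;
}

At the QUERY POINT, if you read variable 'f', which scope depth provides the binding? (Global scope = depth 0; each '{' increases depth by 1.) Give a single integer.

Answer: 1

Derivation:
Step 1: enter scope (depth=1)
Step 2: declare d=36 at depth 1
Step 3: declare f=(read d)=36 at depth 1
Step 4: declare f=(read d)=36 at depth 1
Step 5: declare f=(read f)=36 at depth 1
Step 6: declare b=(read f)=36 at depth 1
Step 7: declare c=(read f)=36 at depth 1
Step 8: declare a=(read b)=36 at depth 1
Step 9: declare a=(read c)=36 at depth 1
Step 10: enter scope (depth=2)
Visible at query point: a=36 b=36 c=36 d=36 f=36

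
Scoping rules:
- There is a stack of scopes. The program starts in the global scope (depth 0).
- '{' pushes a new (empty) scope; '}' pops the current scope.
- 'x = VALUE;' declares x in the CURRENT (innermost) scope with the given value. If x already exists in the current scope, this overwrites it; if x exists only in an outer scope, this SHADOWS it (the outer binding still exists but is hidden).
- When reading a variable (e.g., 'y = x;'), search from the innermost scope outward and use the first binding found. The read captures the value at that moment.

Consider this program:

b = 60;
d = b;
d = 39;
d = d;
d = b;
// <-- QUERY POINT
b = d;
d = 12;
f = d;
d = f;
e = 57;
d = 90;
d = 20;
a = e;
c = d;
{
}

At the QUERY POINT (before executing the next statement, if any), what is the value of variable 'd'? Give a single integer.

Answer: 60

Derivation:
Step 1: declare b=60 at depth 0
Step 2: declare d=(read b)=60 at depth 0
Step 3: declare d=39 at depth 0
Step 4: declare d=(read d)=39 at depth 0
Step 5: declare d=(read b)=60 at depth 0
Visible at query point: b=60 d=60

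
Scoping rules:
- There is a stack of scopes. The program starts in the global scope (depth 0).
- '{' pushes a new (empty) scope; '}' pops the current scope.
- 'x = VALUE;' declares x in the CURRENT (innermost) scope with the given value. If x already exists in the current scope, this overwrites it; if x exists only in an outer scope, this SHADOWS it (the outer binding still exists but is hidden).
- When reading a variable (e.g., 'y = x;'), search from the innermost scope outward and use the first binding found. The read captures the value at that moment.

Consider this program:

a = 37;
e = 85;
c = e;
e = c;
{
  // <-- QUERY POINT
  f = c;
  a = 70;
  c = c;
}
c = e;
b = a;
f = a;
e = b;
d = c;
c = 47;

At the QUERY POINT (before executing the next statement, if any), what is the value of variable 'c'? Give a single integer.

Answer: 85

Derivation:
Step 1: declare a=37 at depth 0
Step 2: declare e=85 at depth 0
Step 3: declare c=(read e)=85 at depth 0
Step 4: declare e=(read c)=85 at depth 0
Step 5: enter scope (depth=1)
Visible at query point: a=37 c=85 e=85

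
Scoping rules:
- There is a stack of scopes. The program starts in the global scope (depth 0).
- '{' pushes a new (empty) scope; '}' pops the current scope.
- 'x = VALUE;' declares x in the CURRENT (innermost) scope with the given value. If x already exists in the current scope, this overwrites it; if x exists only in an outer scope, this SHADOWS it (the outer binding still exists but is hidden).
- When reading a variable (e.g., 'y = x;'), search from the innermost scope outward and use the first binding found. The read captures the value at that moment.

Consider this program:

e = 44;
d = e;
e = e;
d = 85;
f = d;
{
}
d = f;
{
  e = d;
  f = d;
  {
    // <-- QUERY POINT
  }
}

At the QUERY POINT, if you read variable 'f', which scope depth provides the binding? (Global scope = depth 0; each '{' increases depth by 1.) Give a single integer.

Answer: 1

Derivation:
Step 1: declare e=44 at depth 0
Step 2: declare d=(read e)=44 at depth 0
Step 3: declare e=(read e)=44 at depth 0
Step 4: declare d=85 at depth 0
Step 5: declare f=(read d)=85 at depth 0
Step 6: enter scope (depth=1)
Step 7: exit scope (depth=0)
Step 8: declare d=(read f)=85 at depth 0
Step 9: enter scope (depth=1)
Step 10: declare e=(read d)=85 at depth 1
Step 11: declare f=(read d)=85 at depth 1
Step 12: enter scope (depth=2)
Visible at query point: d=85 e=85 f=85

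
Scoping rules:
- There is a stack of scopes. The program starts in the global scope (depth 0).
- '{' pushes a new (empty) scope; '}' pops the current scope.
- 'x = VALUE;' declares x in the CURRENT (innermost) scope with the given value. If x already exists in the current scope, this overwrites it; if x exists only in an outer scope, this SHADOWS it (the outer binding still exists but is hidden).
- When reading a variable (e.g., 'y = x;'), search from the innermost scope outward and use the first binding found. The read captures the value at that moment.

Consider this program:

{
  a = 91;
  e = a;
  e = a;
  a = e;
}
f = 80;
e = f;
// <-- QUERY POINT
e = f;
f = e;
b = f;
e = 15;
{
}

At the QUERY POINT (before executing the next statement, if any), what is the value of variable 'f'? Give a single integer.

Answer: 80

Derivation:
Step 1: enter scope (depth=1)
Step 2: declare a=91 at depth 1
Step 3: declare e=(read a)=91 at depth 1
Step 4: declare e=(read a)=91 at depth 1
Step 5: declare a=(read e)=91 at depth 1
Step 6: exit scope (depth=0)
Step 7: declare f=80 at depth 0
Step 8: declare e=(read f)=80 at depth 0
Visible at query point: e=80 f=80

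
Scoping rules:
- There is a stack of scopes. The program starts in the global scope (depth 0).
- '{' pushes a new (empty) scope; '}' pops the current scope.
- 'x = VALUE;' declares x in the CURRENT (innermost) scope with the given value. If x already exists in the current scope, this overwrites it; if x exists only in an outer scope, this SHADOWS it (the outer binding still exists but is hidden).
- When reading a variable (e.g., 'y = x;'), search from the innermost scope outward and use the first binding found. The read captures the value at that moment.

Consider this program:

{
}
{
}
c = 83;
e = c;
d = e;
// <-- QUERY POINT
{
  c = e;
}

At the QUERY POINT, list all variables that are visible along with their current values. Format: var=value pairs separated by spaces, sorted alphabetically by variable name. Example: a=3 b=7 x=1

Step 1: enter scope (depth=1)
Step 2: exit scope (depth=0)
Step 3: enter scope (depth=1)
Step 4: exit scope (depth=0)
Step 5: declare c=83 at depth 0
Step 6: declare e=(read c)=83 at depth 0
Step 7: declare d=(read e)=83 at depth 0
Visible at query point: c=83 d=83 e=83

Answer: c=83 d=83 e=83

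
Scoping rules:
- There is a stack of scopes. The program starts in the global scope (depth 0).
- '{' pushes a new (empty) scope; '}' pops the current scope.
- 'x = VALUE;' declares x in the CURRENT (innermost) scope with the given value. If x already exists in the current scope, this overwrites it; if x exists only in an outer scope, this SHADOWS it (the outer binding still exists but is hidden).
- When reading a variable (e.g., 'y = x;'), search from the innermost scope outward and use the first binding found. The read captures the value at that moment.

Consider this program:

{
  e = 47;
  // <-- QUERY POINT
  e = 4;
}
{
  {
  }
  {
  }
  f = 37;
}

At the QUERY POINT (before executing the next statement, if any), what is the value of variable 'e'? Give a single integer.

Step 1: enter scope (depth=1)
Step 2: declare e=47 at depth 1
Visible at query point: e=47

Answer: 47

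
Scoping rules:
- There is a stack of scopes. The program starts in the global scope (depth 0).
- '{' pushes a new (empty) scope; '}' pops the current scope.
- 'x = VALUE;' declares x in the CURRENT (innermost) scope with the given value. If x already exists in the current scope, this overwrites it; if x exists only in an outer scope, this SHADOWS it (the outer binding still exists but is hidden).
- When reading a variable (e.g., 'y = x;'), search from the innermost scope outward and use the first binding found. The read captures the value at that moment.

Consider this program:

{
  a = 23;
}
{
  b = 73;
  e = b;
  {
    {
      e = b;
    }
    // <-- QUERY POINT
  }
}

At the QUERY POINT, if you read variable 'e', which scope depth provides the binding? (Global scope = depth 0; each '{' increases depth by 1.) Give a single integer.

Step 1: enter scope (depth=1)
Step 2: declare a=23 at depth 1
Step 3: exit scope (depth=0)
Step 4: enter scope (depth=1)
Step 5: declare b=73 at depth 1
Step 6: declare e=(read b)=73 at depth 1
Step 7: enter scope (depth=2)
Step 8: enter scope (depth=3)
Step 9: declare e=(read b)=73 at depth 3
Step 10: exit scope (depth=2)
Visible at query point: b=73 e=73

Answer: 1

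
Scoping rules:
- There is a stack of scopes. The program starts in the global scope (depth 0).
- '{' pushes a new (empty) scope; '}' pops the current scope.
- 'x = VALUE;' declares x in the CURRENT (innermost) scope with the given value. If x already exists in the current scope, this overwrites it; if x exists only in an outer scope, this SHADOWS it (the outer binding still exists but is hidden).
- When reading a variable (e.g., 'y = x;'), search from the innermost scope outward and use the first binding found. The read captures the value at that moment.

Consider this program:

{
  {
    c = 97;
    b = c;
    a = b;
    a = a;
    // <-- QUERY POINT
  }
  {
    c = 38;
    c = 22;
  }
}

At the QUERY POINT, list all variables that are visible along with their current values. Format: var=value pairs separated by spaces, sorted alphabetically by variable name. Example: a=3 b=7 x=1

Step 1: enter scope (depth=1)
Step 2: enter scope (depth=2)
Step 3: declare c=97 at depth 2
Step 4: declare b=(read c)=97 at depth 2
Step 5: declare a=(read b)=97 at depth 2
Step 6: declare a=(read a)=97 at depth 2
Visible at query point: a=97 b=97 c=97

Answer: a=97 b=97 c=97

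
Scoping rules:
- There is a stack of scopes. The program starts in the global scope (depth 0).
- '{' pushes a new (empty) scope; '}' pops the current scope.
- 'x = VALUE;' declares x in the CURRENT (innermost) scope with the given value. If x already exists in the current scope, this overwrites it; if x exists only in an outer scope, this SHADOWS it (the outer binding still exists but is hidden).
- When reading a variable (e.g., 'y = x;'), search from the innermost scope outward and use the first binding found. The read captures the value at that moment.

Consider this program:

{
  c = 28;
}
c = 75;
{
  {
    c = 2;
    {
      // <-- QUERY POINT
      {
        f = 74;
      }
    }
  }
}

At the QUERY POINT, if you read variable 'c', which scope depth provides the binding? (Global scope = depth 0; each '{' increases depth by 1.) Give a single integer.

Answer: 2

Derivation:
Step 1: enter scope (depth=1)
Step 2: declare c=28 at depth 1
Step 3: exit scope (depth=0)
Step 4: declare c=75 at depth 0
Step 5: enter scope (depth=1)
Step 6: enter scope (depth=2)
Step 7: declare c=2 at depth 2
Step 8: enter scope (depth=3)
Visible at query point: c=2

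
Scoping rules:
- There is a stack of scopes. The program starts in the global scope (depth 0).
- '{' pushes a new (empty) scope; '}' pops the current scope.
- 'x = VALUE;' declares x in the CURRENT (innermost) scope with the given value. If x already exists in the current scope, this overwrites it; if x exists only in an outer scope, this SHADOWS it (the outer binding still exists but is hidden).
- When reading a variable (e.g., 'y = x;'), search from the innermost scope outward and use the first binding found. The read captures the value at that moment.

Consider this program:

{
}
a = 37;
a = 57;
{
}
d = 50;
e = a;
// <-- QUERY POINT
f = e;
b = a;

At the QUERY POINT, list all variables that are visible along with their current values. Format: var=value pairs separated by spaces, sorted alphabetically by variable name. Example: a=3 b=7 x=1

Answer: a=57 d=50 e=57

Derivation:
Step 1: enter scope (depth=1)
Step 2: exit scope (depth=0)
Step 3: declare a=37 at depth 0
Step 4: declare a=57 at depth 0
Step 5: enter scope (depth=1)
Step 6: exit scope (depth=0)
Step 7: declare d=50 at depth 0
Step 8: declare e=(read a)=57 at depth 0
Visible at query point: a=57 d=50 e=57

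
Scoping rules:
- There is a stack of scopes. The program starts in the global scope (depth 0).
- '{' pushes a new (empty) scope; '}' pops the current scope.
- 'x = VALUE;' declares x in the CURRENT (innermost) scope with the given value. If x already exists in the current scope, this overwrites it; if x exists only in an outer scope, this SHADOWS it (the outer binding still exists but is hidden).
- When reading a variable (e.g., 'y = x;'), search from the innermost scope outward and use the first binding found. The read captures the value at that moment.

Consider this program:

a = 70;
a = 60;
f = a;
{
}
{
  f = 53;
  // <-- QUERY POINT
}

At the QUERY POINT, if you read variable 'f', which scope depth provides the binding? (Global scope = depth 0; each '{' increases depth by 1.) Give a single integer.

Answer: 1

Derivation:
Step 1: declare a=70 at depth 0
Step 2: declare a=60 at depth 0
Step 3: declare f=(read a)=60 at depth 0
Step 4: enter scope (depth=1)
Step 5: exit scope (depth=0)
Step 6: enter scope (depth=1)
Step 7: declare f=53 at depth 1
Visible at query point: a=60 f=53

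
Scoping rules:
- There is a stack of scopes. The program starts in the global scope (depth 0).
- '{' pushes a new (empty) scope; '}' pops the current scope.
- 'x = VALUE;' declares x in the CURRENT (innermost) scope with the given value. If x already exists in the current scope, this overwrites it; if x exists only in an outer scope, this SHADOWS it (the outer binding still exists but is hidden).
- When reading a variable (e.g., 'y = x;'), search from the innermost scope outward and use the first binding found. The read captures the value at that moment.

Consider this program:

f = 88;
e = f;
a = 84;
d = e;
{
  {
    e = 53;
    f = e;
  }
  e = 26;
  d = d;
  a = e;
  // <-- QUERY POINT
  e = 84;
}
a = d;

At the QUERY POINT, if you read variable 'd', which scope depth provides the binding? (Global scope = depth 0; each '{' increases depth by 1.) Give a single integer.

Answer: 1

Derivation:
Step 1: declare f=88 at depth 0
Step 2: declare e=(read f)=88 at depth 0
Step 3: declare a=84 at depth 0
Step 4: declare d=(read e)=88 at depth 0
Step 5: enter scope (depth=1)
Step 6: enter scope (depth=2)
Step 7: declare e=53 at depth 2
Step 8: declare f=(read e)=53 at depth 2
Step 9: exit scope (depth=1)
Step 10: declare e=26 at depth 1
Step 11: declare d=(read d)=88 at depth 1
Step 12: declare a=(read e)=26 at depth 1
Visible at query point: a=26 d=88 e=26 f=88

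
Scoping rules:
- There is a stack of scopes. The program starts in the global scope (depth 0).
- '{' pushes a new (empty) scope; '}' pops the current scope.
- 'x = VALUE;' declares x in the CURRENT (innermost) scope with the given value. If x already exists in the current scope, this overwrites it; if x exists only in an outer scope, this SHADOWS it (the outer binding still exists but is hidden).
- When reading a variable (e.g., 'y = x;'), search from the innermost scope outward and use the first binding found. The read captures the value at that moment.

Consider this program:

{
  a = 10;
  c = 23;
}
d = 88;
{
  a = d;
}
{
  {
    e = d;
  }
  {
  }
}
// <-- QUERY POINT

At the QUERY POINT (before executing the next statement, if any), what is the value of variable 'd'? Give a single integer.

Answer: 88

Derivation:
Step 1: enter scope (depth=1)
Step 2: declare a=10 at depth 1
Step 3: declare c=23 at depth 1
Step 4: exit scope (depth=0)
Step 5: declare d=88 at depth 0
Step 6: enter scope (depth=1)
Step 7: declare a=(read d)=88 at depth 1
Step 8: exit scope (depth=0)
Step 9: enter scope (depth=1)
Step 10: enter scope (depth=2)
Step 11: declare e=(read d)=88 at depth 2
Step 12: exit scope (depth=1)
Step 13: enter scope (depth=2)
Step 14: exit scope (depth=1)
Step 15: exit scope (depth=0)
Visible at query point: d=88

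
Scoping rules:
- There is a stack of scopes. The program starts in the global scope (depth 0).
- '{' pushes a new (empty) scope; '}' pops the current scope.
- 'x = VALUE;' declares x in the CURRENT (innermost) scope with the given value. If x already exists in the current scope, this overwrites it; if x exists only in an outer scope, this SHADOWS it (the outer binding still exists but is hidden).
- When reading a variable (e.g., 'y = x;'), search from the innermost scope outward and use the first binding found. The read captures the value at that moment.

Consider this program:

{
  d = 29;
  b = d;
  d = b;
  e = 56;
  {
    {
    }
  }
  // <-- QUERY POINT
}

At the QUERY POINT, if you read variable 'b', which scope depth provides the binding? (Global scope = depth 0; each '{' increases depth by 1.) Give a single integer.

Answer: 1

Derivation:
Step 1: enter scope (depth=1)
Step 2: declare d=29 at depth 1
Step 3: declare b=(read d)=29 at depth 1
Step 4: declare d=(read b)=29 at depth 1
Step 5: declare e=56 at depth 1
Step 6: enter scope (depth=2)
Step 7: enter scope (depth=3)
Step 8: exit scope (depth=2)
Step 9: exit scope (depth=1)
Visible at query point: b=29 d=29 e=56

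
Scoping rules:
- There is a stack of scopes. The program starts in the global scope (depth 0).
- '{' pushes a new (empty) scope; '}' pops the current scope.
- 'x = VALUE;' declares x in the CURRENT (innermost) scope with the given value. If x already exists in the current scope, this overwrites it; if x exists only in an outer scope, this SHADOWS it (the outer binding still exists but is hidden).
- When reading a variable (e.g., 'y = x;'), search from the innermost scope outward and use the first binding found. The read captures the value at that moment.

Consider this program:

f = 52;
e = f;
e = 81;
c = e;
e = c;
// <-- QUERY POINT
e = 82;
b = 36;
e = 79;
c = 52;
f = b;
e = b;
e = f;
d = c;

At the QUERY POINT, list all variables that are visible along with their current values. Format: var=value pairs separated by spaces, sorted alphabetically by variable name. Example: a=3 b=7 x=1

Answer: c=81 e=81 f=52

Derivation:
Step 1: declare f=52 at depth 0
Step 2: declare e=(read f)=52 at depth 0
Step 3: declare e=81 at depth 0
Step 4: declare c=(read e)=81 at depth 0
Step 5: declare e=(read c)=81 at depth 0
Visible at query point: c=81 e=81 f=52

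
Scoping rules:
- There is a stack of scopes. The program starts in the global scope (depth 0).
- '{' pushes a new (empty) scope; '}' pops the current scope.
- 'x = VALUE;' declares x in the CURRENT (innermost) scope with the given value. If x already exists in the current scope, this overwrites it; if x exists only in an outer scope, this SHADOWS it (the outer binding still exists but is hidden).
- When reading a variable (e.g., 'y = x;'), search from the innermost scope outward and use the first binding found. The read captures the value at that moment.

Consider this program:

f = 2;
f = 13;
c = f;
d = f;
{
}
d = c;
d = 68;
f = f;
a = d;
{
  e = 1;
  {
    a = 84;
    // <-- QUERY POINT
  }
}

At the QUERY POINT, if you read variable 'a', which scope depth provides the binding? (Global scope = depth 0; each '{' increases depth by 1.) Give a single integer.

Answer: 2

Derivation:
Step 1: declare f=2 at depth 0
Step 2: declare f=13 at depth 0
Step 3: declare c=(read f)=13 at depth 0
Step 4: declare d=(read f)=13 at depth 0
Step 5: enter scope (depth=1)
Step 6: exit scope (depth=0)
Step 7: declare d=(read c)=13 at depth 0
Step 8: declare d=68 at depth 0
Step 9: declare f=(read f)=13 at depth 0
Step 10: declare a=(read d)=68 at depth 0
Step 11: enter scope (depth=1)
Step 12: declare e=1 at depth 1
Step 13: enter scope (depth=2)
Step 14: declare a=84 at depth 2
Visible at query point: a=84 c=13 d=68 e=1 f=13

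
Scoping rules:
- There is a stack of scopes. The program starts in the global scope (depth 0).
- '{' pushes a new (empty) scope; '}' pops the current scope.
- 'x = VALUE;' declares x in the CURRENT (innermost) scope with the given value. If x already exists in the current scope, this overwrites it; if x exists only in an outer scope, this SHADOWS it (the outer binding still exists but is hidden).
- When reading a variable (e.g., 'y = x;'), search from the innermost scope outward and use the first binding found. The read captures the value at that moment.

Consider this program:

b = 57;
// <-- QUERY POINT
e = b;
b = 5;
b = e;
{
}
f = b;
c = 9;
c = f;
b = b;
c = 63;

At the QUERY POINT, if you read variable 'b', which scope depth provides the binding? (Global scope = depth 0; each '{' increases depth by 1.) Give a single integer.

Step 1: declare b=57 at depth 0
Visible at query point: b=57

Answer: 0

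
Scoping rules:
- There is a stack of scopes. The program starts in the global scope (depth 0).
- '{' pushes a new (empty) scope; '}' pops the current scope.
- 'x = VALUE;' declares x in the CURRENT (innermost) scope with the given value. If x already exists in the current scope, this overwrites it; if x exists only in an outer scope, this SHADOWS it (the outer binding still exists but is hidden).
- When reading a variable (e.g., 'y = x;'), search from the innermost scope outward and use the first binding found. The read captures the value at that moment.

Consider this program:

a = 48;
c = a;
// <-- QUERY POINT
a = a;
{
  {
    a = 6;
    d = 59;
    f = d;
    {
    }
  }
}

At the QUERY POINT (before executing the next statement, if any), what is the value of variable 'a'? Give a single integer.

Step 1: declare a=48 at depth 0
Step 2: declare c=(read a)=48 at depth 0
Visible at query point: a=48 c=48

Answer: 48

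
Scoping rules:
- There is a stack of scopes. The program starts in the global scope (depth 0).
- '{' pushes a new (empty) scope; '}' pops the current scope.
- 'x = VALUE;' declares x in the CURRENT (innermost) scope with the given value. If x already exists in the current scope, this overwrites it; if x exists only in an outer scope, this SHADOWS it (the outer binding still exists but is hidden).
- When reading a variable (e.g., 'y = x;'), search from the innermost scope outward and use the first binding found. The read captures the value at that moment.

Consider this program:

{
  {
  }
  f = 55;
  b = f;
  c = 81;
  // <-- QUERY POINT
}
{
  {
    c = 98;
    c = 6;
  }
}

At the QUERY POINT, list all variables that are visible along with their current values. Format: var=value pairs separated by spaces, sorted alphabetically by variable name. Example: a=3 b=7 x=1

Answer: b=55 c=81 f=55

Derivation:
Step 1: enter scope (depth=1)
Step 2: enter scope (depth=2)
Step 3: exit scope (depth=1)
Step 4: declare f=55 at depth 1
Step 5: declare b=(read f)=55 at depth 1
Step 6: declare c=81 at depth 1
Visible at query point: b=55 c=81 f=55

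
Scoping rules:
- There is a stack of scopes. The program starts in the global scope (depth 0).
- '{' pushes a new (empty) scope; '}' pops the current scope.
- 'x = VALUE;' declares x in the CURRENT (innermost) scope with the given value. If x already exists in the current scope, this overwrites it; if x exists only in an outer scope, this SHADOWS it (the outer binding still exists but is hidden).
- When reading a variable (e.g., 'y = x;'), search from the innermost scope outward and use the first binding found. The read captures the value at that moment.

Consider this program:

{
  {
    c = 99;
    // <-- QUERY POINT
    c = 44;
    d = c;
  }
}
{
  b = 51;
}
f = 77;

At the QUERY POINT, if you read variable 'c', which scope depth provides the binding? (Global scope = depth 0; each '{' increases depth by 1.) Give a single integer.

Step 1: enter scope (depth=1)
Step 2: enter scope (depth=2)
Step 3: declare c=99 at depth 2
Visible at query point: c=99

Answer: 2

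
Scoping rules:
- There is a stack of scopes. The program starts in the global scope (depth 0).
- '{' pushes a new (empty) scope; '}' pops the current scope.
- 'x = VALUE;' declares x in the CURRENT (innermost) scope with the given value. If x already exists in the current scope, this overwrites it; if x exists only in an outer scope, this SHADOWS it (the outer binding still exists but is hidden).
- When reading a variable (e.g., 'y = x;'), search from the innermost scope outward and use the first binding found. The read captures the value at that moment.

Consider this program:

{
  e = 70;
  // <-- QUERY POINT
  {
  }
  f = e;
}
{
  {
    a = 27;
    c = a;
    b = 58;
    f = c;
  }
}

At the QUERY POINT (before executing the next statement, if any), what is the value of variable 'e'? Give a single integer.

Answer: 70

Derivation:
Step 1: enter scope (depth=1)
Step 2: declare e=70 at depth 1
Visible at query point: e=70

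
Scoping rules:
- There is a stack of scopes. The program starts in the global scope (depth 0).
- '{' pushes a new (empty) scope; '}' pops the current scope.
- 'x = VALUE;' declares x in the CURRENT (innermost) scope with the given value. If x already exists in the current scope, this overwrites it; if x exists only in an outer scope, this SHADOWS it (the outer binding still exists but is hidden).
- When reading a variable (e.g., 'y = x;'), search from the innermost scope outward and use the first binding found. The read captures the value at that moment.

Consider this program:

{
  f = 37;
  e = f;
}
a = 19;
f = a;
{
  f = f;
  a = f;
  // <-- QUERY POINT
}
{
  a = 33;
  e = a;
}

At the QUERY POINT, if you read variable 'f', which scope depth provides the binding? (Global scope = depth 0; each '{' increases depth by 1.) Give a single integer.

Step 1: enter scope (depth=1)
Step 2: declare f=37 at depth 1
Step 3: declare e=(read f)=37 at depth 1
Step 4: exit scope (depth=0)
Step 5: declare a=19 at depth 0
Step 6: declare f=(read a)=19 at depth 0
Step 7: enter scope (depth=1)
Step 8: declare f=(read f)=19 at depth 1
Step 9: declare a=(read f)=19 at depth 1
Visible at query point: a=19 f=19

Answer: 1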